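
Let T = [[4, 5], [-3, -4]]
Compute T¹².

[[1, 0], [0, 1]]

T² = I (check: tr T = 0 and det T = -1), so T¹² = I since 12 is even.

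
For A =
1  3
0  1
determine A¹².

[[1, 36], [0, 1]]

A = I + N where N = [[0, 3], [0, 0]] is strictly upper-triangular, so N² = 0.
(I + N)¹² = I + 12·N = [[1, 36], [0, 1]].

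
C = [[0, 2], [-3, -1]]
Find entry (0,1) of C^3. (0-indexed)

C^2 = [[-6, -2], [3, -5]]
C^3 = [[6, -10], [15, 11]]

-10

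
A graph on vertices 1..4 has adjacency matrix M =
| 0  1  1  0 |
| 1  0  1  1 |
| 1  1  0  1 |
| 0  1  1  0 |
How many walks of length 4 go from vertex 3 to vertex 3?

The number of length-4 walks from vertex 3 to vertex 3 is entry (3,3) of M⁴, where M is the adjacency matrix.
M² = [[2, 1, 1, 2], [1, 3, 2, 1], [1, 2, 3, 1], [2, 1, 1, 2]]
M³ = [[2, 5, 5, 2], [5, 4, 5, 5], [5, 5, 4, 5], [2, 5, 5, 2]]
M⁴ = [[10, 9, 9, 10], [9, 15, 14, 9], [9, 14, 15, 9], [10, 9, 9, 10]]

15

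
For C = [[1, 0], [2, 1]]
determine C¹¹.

C = I + N where N = [[0, 0], [2, 0]] is strictly lower-triangular, so N² = 0.
(I + N)¹¹ = I + 11·N = [[1, 0], [22, 1]].

[[1, 0], [22, 1]]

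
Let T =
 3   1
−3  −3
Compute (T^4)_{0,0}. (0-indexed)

36

T^2 = [[6, 0], [0, 6]]
T^3 = [[18, 6], [−18, −18]]
T^4 = [[36, 0], [0, 36]]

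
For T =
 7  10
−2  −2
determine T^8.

[[31781, 63050], [−12610, −24964]]

tr T = 5 and det T = 6, so the characteristic polynomial is λ² − (5)λ + (6) with roots 2 and 3.
Eigenvectors give P = [[−2, 5], [1, −2]] with P⁻¹ = [[2, 5], [1, 2]], and T = P·diag(2, 3)·P⁻¹.
Then T^8 = P·diag(256, 6561)·P⁻¹ = [[−512, 32805], [256, −13122]] · [[2, 5], [1, 2]] = [[31781, 63050], [−12610, −24964]].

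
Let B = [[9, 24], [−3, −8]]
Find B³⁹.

B² = B (a projection; rank 1, trace 1), so B³⁹ = B.

[[9, 24], [−3, −8]]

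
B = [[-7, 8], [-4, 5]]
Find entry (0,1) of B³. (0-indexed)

tr B = -2 and det B = -3, so the characteristic polynomial is λ² − (-2)λ + (-3) with roots -3 and 1.
Eigenvectors give P = [[2, 1], [1, 1]] with P⁻¹ = [[1, -1], [-1, 2]], and B = P·diag(-3, 1)·P⁻¹.
Then B³ = P·diag(-27, 1)·P⁻¹ = [[-54, 1], [-27, 1]] · [[1, -1], [-1, 2]] = [[-55, 56], [-28, 29]].

56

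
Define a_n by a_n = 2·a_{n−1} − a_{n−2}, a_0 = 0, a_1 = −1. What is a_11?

−11

With companion matrix C = [[2, −1], [1, 0]], [a_n, a_{n−1}]ᵀ = C·[a_{n−1}, a_{n−2}]ᵀ, so [a_11, a_10]ᵀ = C¹⁰·[a_1, a_0]ᵀ.
C¹⁰ = [[11, −10], [10, −9]], giving [a_11, a_10]ᵀ = [[−11], [−10]].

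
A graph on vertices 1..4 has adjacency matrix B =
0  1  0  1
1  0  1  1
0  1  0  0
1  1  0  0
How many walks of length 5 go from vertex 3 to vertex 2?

11

The number of length-5 walks from vertex 3 to vertex 2 is entry (3,2) of B^5, where B is the adjacency matrix.
B^2 = [[2, 1, 1, 1], [1, 3, 0, 1], [1, 0, 1, 1], [1, 1, 1, 2]]
B^3 = [[2, 4, 1, 3], [4, 2, 3, 4], [1, 3, 0, 1], [3, 4, 1, 2]]
B^4 = [[7, 6, 4, 6], [6, 11, 2, 6], [4, 2, 3, 4], [6, 6, 4, 7]]
B^5 = [[12, 17, 6, 13], [17, 14, 11, 17], [6, 11, 2, 6], [13, 17, 6, 12]]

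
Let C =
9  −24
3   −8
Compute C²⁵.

C² = C (a projection; rank 1, trace 1), so C²⁵ = C.

[[9, −24], [3, −8]]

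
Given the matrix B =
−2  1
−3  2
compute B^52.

[[1, 0], [0, 1]]

B² = I (check: tr B = 0 and det B = −1), so B^52 = I since 52 is even.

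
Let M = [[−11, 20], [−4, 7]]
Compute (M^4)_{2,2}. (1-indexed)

tr M = −4 and det M = 3, so the characteristic polynomial is λ² − (−4)λ + (3) with roots −1 and −3.
Eigenvectors give P = [[2, 5], [1, 2]] with P⁻¹ = [[−2, 5], [1, −2]], and M = P·diag(−1, −3)·P⁻¹.
Then M^4 = P·diag(1, 81)·P⁻¹ = [[2, 405], [1, 162]] · [[−2, 5], [1, −2]] = [[401, −800], [160, −319]].

−319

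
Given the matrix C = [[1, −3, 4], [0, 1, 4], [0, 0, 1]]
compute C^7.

C = I + N where N = [[0, −3, 4], [0, 0, 4], [0, 0, 0]] is strictly upper-triangular, so N^3 = 0.
(I + N)^7 = I + 7·N + 21·N^2 = [[1, −21, −224], [0, 1, 28], [0, 0, 1]].

[[1, −21, −224], [0, 1, 28], [0, 0, 1]]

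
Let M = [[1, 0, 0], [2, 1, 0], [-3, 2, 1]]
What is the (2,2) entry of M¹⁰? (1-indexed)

1

M = I + N where N = [[0, 0, 0], [2, 0, 0], [-3, 2, 0]] is strictly lower-triangular, so N³ = 0.
(I + N)¹⁰ = I + 10·N + 45·N² = [[1, 0, 0], [20, 1, 0], [150, 20, 1]].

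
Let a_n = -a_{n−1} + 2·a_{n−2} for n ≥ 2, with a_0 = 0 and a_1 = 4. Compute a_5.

With companion matrix A = [[-1, 2], [1, 0]], [a_n, a_{n−1}]ᵀ = A·[a_{n−1}, a_{n−2}]ᵀ, so [a_5, a_4]ᵀ = A⁴·[a_1, a_0]ᵀ.
A⁴ = [[11, -10], [-5, 6]], giving [a_5, a_4]ᵀ = [[44], [-20]].

44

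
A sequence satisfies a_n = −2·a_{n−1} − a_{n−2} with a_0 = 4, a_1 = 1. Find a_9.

41

With companion matrix C = [[−2, −1], [1, 0]], [a_n, a_{n−1}]ᵀ = C·[a_{n−1}, a_{n−2}]ᵀ, so [a_9, a_8]ᵀ = C^8·[a_1, a_0]ᵀ.
C^8 = [[9, 8], [−8, −7]], giving [a_9, a_8]ᵀ = [[41], [−36]].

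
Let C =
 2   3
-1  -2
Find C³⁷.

[[2, 3], [-1, -2]]

C² = I (check: tr C = 0 and det C = -1), so C³⁷ = C since 37 is odd.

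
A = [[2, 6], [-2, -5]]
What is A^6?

tr A = -3 and det A = 2, so the characteristic polynomial is λ² − (-3)λ + (2) with roots -1 and -2.
Eigenvectors give P = [[-2, -3], [1, 2]] with P⁻¹ = [[-2, -3], [1, 2]], and A = P·diag(-1, -2)·P⁻¹.
Then A^6 = P·diag(1, 64)·P⁻¹ = [[-2, -192], [1, 128]] · [[-2, -3], [1, 2]] = [[-188, -378], [126, 253]].

[[-188, -378], [126, 253]]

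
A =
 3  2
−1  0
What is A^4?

[[31, 30], [−15, −14]]

tr A = 3 and det A = 2, so the characteristic polynomial is λ² − (3)λ + (2) with roots 1 and 2.
Eigenvectors give P = [[−1, −2], [1, 1]] with P⁻¹ = [[1, 2], [−1, −1]], and A = P·diag(1, 2)·P⁻¹.
Then A^4 = P·diag(1, 16)·P⁻¹ = [[−1, −32], [1, 16]] · [[1, 2], [−1, −1]] = [[31, 30], [−15, −14]].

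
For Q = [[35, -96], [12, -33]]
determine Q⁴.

[[721, -1920], [240, -639]]

tr Q = 2 and det Q = -3, so the characteristic polynomial is λ² − (2)λ + (-3) with roots -1 and 3.
Eigenvectors give P = [[-8, -3], [-3, -1]] with P⁻¹ = [[1, -3], [-3, 8]], and Q = P·diag(-1, 3)·P⁻¹.
Then Q⁴ = P·diag(1, 81)·P⁻¹ = [[-8, -243], [-3, -81]] · [[1, -3], [-3, 8]] = [[721, -1920], [240, -639]].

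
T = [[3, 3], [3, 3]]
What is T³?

[[108, 108], [108, 108]]

T² = [[18, 18], [18, 18]]
T³ = [[108, 108], [108, 108]]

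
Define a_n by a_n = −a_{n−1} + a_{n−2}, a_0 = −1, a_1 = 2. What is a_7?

34

With companion matrix A = [[−1, 1], [1, 0]], [a_n, a_{n−1}]ᵀ = A·[a_{n−1}, a_{n−2}]ᵀ, so [a_7, a_6]ᵀ = A⁶·[a_1, a_0]ᵀ.
A⁶ = [[13, −8], [−8, 5]], giving [a_7, a_6]ᵀ = [[34], [−21]].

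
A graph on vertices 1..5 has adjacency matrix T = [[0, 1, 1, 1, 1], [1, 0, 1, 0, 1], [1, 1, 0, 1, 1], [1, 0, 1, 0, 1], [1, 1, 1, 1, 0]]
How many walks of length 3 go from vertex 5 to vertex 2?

The number of length-3 walks from vertex 5 to vertex 2 is entry (5,2) of T^3, where T is the adjacency matrix.
T^2 = [[4, 2, 3, 2, 3], [2, 3, 2, 3, 2], [3, 2, 4, 2, 3], [2, 3, 2, 3, 2], [3, 2, 3, 2, 4]]
T^3 = [[10, 10, 11, 10, 11], [10, 6, 10, 6, 10], [11, 10, 10, 10, 11], [10, 6, 10, 6, 10], [11, 10, 11, 10, 10]]

10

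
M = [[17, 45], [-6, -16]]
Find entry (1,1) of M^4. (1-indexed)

tr M = 1 and det M = -2, so the characteristic polynomial is λ² − (1)λ + (-2) with roots 2 and -1.
Eigenvectors give P = [[3, 5], [-1, -2]] with P⁻¹ = [[2, 5], [-1, -3]], and M = P·diag(2, -1)·P⁻¹.
Then M^4 = P·diag(16, 1)·P⁻¹ = [[48, 5], [-16, -2]] · [[2, 5], [-1, -3]] = [[91, 225], [-30, -74]].

91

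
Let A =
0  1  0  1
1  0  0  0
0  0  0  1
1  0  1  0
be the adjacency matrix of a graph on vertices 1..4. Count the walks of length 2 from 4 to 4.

2

The number of length-2 walks from vertex 4 to vertex 4 is entry (4,4) of A^2, where A is the adjacency matrix.
A^2 = [[2, 0, 1, 0], [0, 1, 0, 1], [1, 0, 1, 0], [0, 1, 0, 2]]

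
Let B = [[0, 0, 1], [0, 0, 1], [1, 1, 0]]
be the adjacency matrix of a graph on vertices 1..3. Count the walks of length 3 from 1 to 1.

0

The number of length-3 walks from vertex 1 to vertex 1 is entry (1,1) of B^3, where B is the adjacency matrix.
B^2 = [[1, 1, 0], [1, 1, 0], [0, 0, 2]]
B^3 = [[0, 0, 2], [0, 0, 2], [2, 2, 0]]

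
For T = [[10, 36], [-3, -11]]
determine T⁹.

tr T = -1 and det T = -2, so the characteristic polynomial is λ² − (-1)λ + (-2) with roots 1 and -2.
Eigenvectors give P = [[4, 3], [-1, -1]] with P⁻¹ = [[1, 3], [-1, -4]], and T = P·diag(1, -2)·P⁻¹.
Then T⁹ = P·diag(1, -512)·P⁻¹ = [[4, -1536], [-1, 512]] · [[1, 3], [-1, -4]] = [[1540, 6156], [-513, -2051]].

[[1540, 6156], [-513, -2051]]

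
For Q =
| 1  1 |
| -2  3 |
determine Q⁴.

[[-31, 24], [-48, 17]]

Q² = [[-1, 4], [-8, 7]]
Q³ = [[-9, 11], [-22, 13]]
Q⁴ = [[-31, 24], [-48, 17]]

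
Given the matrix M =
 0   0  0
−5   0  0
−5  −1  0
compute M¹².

[[0, 0, 0], [0, 0, 0], [0, 0, 0]]

M is strictly triangular, hence nilpotent: M³ = 0, so M¹² = 0.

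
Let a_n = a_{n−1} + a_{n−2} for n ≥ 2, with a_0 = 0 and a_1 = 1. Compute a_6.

With companion matrix T = [[1, 1], [1, 0]], [a_n, a_{n−1}]ᵀ = T·[a_{n−1}, a_{n−2}]ᵀ, so [a_6, a_5]ᵀ = T⁵·[a_1, a_0]ᵀ.
T⁵ = [[8, 5], [5, 3]], giving [a_6, a_5]ᵀ = [[8], [5]].

8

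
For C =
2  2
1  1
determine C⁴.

[[54, 54], [27, 27]]

C² = [[6, 6], [3, 3]]
C³ = [[18, 18], [9, 9]]
C⁴ = [[54, 54], [27, 27]]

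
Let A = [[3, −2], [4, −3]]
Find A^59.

A² = I (check: tr A = 0 and det A = −1), so A^59 = A since 59 is odd.

[[3, −2], [4, −3]]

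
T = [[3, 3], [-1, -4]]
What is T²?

[[6, -3], [1, 13]]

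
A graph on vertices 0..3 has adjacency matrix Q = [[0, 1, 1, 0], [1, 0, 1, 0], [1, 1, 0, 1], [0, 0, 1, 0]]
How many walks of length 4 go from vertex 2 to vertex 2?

The number of length-4 walks from vertex 2 to vertex 2 is entry (2,2) of Q⁴, where Q is the adjacency matrix.
Q² = [[2, 1, 1, 1], [1, 2, 1, 1], [1, 1, 3, 0], [1, 1, 0, 1]]
Q³ = [[2, 3, 4, 1], [3, 2, 4, 1], [4, 4, 2, 3], [1, 1, 3, 0]]
Q⁴ = [[7, 6, 6, 4], [6, 7, 6, 4], [6, 6, 11, 2], [4, 4, 2, 3]]

11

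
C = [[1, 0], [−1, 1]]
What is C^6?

[[1, 0], [−6, 1]]

C = I + N where N = [[0, 0], [−1, 0]] is strictly lower-triangular, so N^2 = 0.
(I + N)^6 = I + 6·N = [[1, 0], [−6, 1]].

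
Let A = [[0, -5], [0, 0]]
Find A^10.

[[0, 0], [0, 0]]

A is strictly triangular, hence nilpotent: A^2 = 0, so A^10 = 0.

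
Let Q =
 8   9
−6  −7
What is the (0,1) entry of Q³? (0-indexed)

tr Q = 1 and det Q = −2, so the characteristic polynomial is λ² − (1)λ + (−2) with roots −1 and 2.
Eigenvectors give P = [[1, 3], [−1, −2]] with P⁻¹ = [[−2, −3], [1, 1]], and Q = P·diag(−1, 2)·P⁻¹.
Then Q³ = P·diag(−1, 8)·P⁻¹ = [[−1, 24], [1, −16]] · [[−2, −3], [1, 1]] = [[26, 27], [−18, −19]].

27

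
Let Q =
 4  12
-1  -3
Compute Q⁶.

[[4, 12], [-1, -3]]

Q² = Q (a projection; rank 1, trace 1), so Q⁶ = Q.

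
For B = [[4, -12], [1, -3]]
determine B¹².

[[4, -12], [1, -3]]

B² = B (a projection; rank 1, trace 1), so B¹² = B.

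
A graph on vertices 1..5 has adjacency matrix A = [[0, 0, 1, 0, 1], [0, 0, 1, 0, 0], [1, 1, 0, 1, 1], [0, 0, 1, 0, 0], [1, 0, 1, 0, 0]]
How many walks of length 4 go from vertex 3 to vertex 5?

The number of length-4 walks from vertex 3 to vertex 5 is entry (3,5) of A⁴, where A is the adjacency matrix.
A² = [[2, 1, 1, 1, 1], [1, 1, 0, 1, 1], [1, 0, 4, 0, 1], [1, 1, 0, 1, 1], [1, 1, 1, 1, 2]]
A³ = [[2, 1, 5, 1, 3], [1, 0, 4, 0, 1], [5, 4, 2, 4, 5], [1, 0, 4, 0, 1], [3, 1, 5, 1, 2]]
A⁴ = [[8, 5, 7, 5, 7], [5, 4, 2, 4, 5], [7, 2, 18, 2, 7], [5, 4, 2, 4, 5], [7, 5, 7, 5, 8]]

7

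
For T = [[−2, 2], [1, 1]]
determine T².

[[6, −2], [−1, 3]]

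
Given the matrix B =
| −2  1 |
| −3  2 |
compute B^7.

B² = I (check: tr B = 0 and det B = −1), so B^7 = B since 7 is odd.

[[−2, 1], [−3, 2]]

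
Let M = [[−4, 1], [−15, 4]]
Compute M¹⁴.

[[1, 0], [0, 1]]

M² = I (check: tr M = 0 and det M = −1), so M¹⁴ = I since 14 is even.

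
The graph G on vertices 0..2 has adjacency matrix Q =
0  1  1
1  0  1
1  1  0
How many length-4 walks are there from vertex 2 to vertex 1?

The number of length-4 walks from vertex 2 to vertex 1 is entry (2,1) of Q⁴, where Q is the adjacency matrix.
Q² = [[2, 1, 1], [1, 2, 1], [1, 1, 2]]
Q³ = [[2, 3, 3], [3, 2, 3], [3, 3, 2]]
Q⁴ = [[6, 5, 5], [5, 6, 5], [5, 5, 6]]

5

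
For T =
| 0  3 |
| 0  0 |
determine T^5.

[[0, 0], [0, 0]]

T is strictly triangular, hence nilpotent: T^2 = 0, so T^5 = 0.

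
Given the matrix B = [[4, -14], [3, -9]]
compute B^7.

tr B = -5 and det B = 6, so the characteristic polynomial is λ² − (-5)λ + (6) with roots -2 and -3.
Eigenvectors give P = [[7, 2], [3, 1]] with P⁻¹ = [[1, -2], [-3, 7]], and B = P·diag(-2, -3)·P⁻¹.
Then B^7 = P·diag(-128, -2187)·P⁻¹ = [[-896, -4374], [-384, -2187]] · [[1, -2], [-3, 7]] = [[12226, -28826], [6177, -14541]].

[[12226, -28826], [6177, -14541]]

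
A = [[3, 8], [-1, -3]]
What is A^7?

[[3, 8], [-1, -3]]

A² = I (check: tr A = 0 and det A = -1), so A^7 = A since 7 is odd.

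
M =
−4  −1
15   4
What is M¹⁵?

M² = I (check: tr M = 0 and det M = −1), so M¹⁵ = M since 15 is odd.

[[−4, −1], [15, 4]]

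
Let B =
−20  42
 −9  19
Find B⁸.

[[1786, −3570], [765, −1529]]

tr B = −1 and det B = −2, so the characteristic polynomial is λ² − (−1)λ + (−2) with roots 1 and −2.
Eigenvectors give P = [[2, 7], [1, 3]] with P⁻¹ = [[−3, 7], [1, −2]], and B = P·diag(1, −2)·P⁻¹.
Then B⁸ = P·diag(1, 256)·P⁻¹ = [[2, 1792], [1, 768]] · [[−3, 7], [1, −2]] = [[1786, −3570], [765, −1529]].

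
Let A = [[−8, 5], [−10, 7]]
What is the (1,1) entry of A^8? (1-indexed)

12866

tr A = −1 and det A = −6, so the characteristic polynomial is λ² − (−1)λ + (−6) with roots −3 and 2.
Eigenvectors give P = [[1, −1], [1, −2]] with P⁻¹ = [[2, −1], [1, −1]], and A = P·diag(−3, 2)·P⁻¹.
Then A^8 = P·diag(6561, 256)·P⁻¹ = [[6561, −256], [6561, −512]] · [[2, −1], [1, −1]] = [[12866, −6305], [12610, −6049]].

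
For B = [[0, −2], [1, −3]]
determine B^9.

tr B = −3 and det B = 2, so the characteristic polynomial is λ² − (−3)λ + (2) with roots −1 and −2.
Eigenvectors give P = [[2, 1], [1, 1]] with P⁻¹ = [[1, −1], [−1, 2]], and B = P·diag(−1, −2)·P⁻¹.
Then B^9 = P·diag(−1, −512)·P⁻¹ = [[−2, −512], [−1, −512]] · [[1, −1], [−1, 2]] = [[510, −1022], [511, −1023]].

[[510, −1022], [511, −1023]]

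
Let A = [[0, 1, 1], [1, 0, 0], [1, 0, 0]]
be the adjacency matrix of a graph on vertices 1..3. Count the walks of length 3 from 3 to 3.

0

The number of length-3 walks from vertex 3 to vertex 3 is entry (3,3) of A³, where A is the adjacency matrix.
A² = [[2, 0, 0], [0, 1, 1], [0, 1, 1]]
A³ = [[0, 2, 2], [2, 0, 0], [2, 0, 0]]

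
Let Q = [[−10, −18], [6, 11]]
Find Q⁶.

[[−188, −378], [126, 253]]

tr Q = 1 and det Q = −2, so the characteristic polynomial is λ² − (1)λ + (−2) with roots −1 and 2.
Eigenvectors give P = [[−2, −3], [1, 2]] with P⁻¹ = [[−2, −3], [1, 2]], and Q = P·diag(−1, 2)·P⁻¹.
Then Q⁶ = P·diag(1, 64)·P⁻¹ = [[−2, −192], [1, 128]] · [[−2, −3], [1, 2]] = [[−188, −378], [126, 253]].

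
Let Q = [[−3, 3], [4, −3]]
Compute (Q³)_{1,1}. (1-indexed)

−135

Q² = [[21, −18], [−24, 21]]
Q³ = [[−135, 117], [156, −135]]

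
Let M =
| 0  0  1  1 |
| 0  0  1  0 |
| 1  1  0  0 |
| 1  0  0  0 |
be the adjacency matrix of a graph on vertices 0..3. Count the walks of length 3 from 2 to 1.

The number of length-3 walks from vertex 2 to vertex 1 is entry (2,1) of M³, where M is the adjacency matrix.
M² = [[2, 1, 0, 0], [1, 1, 0, 0], [0, 0, 2, 1], [0, 0, 1, 1]]
M³ = [[0, 0, 3, 2], [0, 0, 2, 1], [3, 2, 0, 0], [2, 1, 0, 0]]

2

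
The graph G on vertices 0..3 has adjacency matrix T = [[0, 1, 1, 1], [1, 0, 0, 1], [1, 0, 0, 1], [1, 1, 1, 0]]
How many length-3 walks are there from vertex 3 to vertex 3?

The number of length-3 walks from vertex 3 to vertex 3 is entry (3,3) of T³, where T is the adjacency matrix.
T² = [[3, 1, 1, 2], [1, 2, 2, 1], [1, 2, 2, 1], [2, 1, 1, 3]]
T³ = [[4, 5, 5, 5], [5, 2, 2, 5], [5, 2, 2, 5], [5, 5, 5, 4]]

4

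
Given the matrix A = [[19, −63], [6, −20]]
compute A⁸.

[[−1529, 5355], [−510, 1786]]

tr A = −1 and det A = −2, so the characteristic polynomial is λ² − (−1)λ + (−2) with roots 1 and −2.
Eigenvectors give P = [[7, −3], [2, −1]] with P⁻¹ = [[1, −3], [2, −7]], and A = P·diag(1, −2)·P⁻¹.
Then A⁸ = P·diag(1, 256)·P⁻¹ = [[7, −768], [2, −256]] · [[1, −3], [2, −7]] = [[−1529, 5355], [−510, 1786]].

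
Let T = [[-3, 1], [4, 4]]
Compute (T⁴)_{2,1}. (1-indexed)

T² = [[13, 1], [4, 20]]
T³ = [[-35, 17], [68, 84]]
T⁴ = [[173, 33], [132, 404]]

132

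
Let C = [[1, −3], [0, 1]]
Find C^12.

C = I + N where N = [[0, −3], [0, 0]] is strictly upper-triangular, so N^2 = 0.
(I + N)^12 = I + 12·N = [[1, −36], [0, 1]].

[[1, −36], [0, 1]]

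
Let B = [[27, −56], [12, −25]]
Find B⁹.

[[137787, −275576], [59052, −118105]]

tr B = 2 and det B = −3, so the characteristic polynomial is λ² − (2)λ + (−3) with roots 3 and −1.
Eigenvectors give P = [[−7, 2], [−3, 1]] with P⁻¹ = [[−1, 2], [−3, 7]], and B = P·diag(3, −1)·P⁻¹.
Then B⁹ = P·diag(19683, −1)·P⁻¹ = [[−137781, −2], [−59049, −1]] · [[−1, 2], [−3, 7]] = [[137787, −275576], [59052, −118105]].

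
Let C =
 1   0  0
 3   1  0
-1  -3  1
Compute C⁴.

[[1, 0, 0], [12, 1, 0], [-58, -12, 1]]

C = I + N where N = [[0, 0, 0], [3, 0, 0], [-1, -3, 0]] is strictly lower-triangular, so N³ = 0.
(I + N)⁴ = I + 4·N + 6·N² = [[1, 0, 0], [12, 1, 0], [-58, -12, 1]].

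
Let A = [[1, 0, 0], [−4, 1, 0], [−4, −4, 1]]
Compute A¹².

[[1, 0, 0], [−48, 1, 0], [1008, −48, 1]]

A = I + N where N = [[0, 0, 0], [−4, 0, 0], [−4, −4, 0]] is strictly lower-triangular, so N³ = 0.
(I + N)¹² = I + 12·N + 66·N² = [[1, 0, 0], [−48, 1, 0], [1008, −48, 1]].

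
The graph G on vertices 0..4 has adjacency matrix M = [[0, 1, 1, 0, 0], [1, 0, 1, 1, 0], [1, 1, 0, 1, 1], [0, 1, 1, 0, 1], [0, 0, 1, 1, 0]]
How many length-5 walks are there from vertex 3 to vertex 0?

33

The number of length-5 walks from vertex 3 to vertex 0 is entry (3,0) of M⁵, where M is the adjacency matrix.
M² = [[2, 1, 1, 2, 1], [1, 3, 2, 1, 2], [1, 2, 4, 2, 1], [2, 1, 2, 3, 1], [1, 2, 1, 1, 2]]
M³ = [[2, 5, 6, 3, 3], [5, 4, 7, 7, 3], [6, 7, 6, 7, 6], [3, 7, 7, 4, 5], [3, 3, 6, 5, 2]]
M⁴ = [[11, 11, 13, 14, 9], [11, 19, 19, 14, 14], [13, 19, 26, 19, 13], [14, 14, 19, 19, 11], [9, 14, 13, 11, 11]]
M⁵ = [[24, 38, 45, 33, 27], [38, 44, 58, 52, 33], [45, 58, 64, 58, 45], [33, 52, 58, 44, 38], [27, 33, 45, 38, 24]]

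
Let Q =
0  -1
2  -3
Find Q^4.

[[-14, 15], [-30, 31]]

tr Q = -3 and det Q = 2, so the characteristic polynomial is λ² − (-3)λ + (2) with roots -2 and -1.
Eigenvectors give P = [[-1, 1], [-2, 1]] with P⁻¹ = [[1, -1], [2, -1]], and Q = P·diag(-2, -1)·P⁻¹.
Then Q^4 = P·diag(16, 1)·P⁻¹ = [[-16, 1], [-32, 1]] · [[1, -1], [2, -1]] = [[-14, 15], [-30, 31]].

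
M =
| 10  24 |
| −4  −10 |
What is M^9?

[[2560, 6144], [−1024, −2560]]

tr M = 0 and det M = −4, so the characteristic polynomial is λ² − (0)λ + (−4) with roots −2 and 2.
Eigenvectors give P = [[−2, −3], [1, 1]] with P⁻¹ = [[1, 3], [−1, −2]], and M = P·diag(−2, 2)·P⁻¹.
Then M^9 = P·diag(−512, 512)·P⁻¹ = [[1024, −1536], [−512, 512]] · [[1, 3], [−1, −2]] = [[2560, 6144], [−1024, −2560]].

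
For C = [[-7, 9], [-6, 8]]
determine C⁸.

tr C = 1 and det C = -2, so the characteristic polynomial is λ² − (1)λ + (-2) with roots 2 and -1.
Eigenvectors give P = [[1, 3], [1, 2]] with P⁻¹ = [[-2, 3], [1, -1]], and C = P·diag(2, -1)·P⁻¹.
Then C⁸ = P·diag(256, 1)·P⁻¹ = [[256, 3], [256, 2]] · [[-2, 3], [1, -1]] = [[-509, 765], [-510, 766]].

[[-509, 765], [-510, 766]]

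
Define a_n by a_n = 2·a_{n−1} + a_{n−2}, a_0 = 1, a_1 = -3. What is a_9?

With companion matrix A = [[2, 1], [1, 0]], [a_n, a_{n−1}]ᵀ = A·[a_{n−1}, a_{n−2}]ᵀ, so [a_9, a_8]ᵀ = A⁸·[a_1, a_0]ᵀ.
A⁸ = [[985, 408], [408, 169]], giving [a_9, a_8]ᵀ = [[-2547], [-1055]].

-2547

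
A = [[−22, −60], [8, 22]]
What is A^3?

[[−88, −240], [32, 88]]

tr A = 0 and det A = −4, so the characteristic polynomial is λ² − (0)λ + (−4) with roots 2 and −2.
Eigenvectors give P = [[−5, −3], [2, 1]] with P⁻¹ = [[1, 3], [−2, −5]], and A = P·diag(2, −2)·P⁻¹.
Then A^3 = P·diag(8, −8)·P⁻¹ = [[−40, 24], [16, −8]] · [[1, 3], [−2, −5]] = [[−88, −240], [32, 88]].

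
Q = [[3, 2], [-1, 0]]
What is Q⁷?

[[255, 254], [-127, -126]]

tr Q = 3 and det Q = 2, so the characteristic polynomial is λ² − (3)λ + (2) with roots 1 and 2.
Eigenvectors give P = [[-1, -2], [1, 1]] with P⁻¹ = [[1, 2], [-1, -1]], and Q = P·diag(1, 2)·P⁻¹.
Then Q⁷ = P·diag(1, 128)·P⁻¹ = [[-1, -256], [1, 128]] · [[1, 2], [-1, -1]] = [[255, 254], [-127, -126]].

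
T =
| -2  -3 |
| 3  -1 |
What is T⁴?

T² = [[-5, 9], [-9, -8]]
T³ = [[37, 6], [-6, 35]]
T⁴ = [[-56, -117], [117, -17]]

[[-56, -117], [117, -17]]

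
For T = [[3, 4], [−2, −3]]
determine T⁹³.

[[3, 4], [−2, −3]]

T² = I (check: tr T = 0 and det T = −1), so T⁹³ = T since 93 is odd.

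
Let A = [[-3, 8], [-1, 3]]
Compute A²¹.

A² = I (check: tr A = 0 and det A = -1), so A²¹ = A since 21 is odd.

[[-3, 8], [-1, 3]]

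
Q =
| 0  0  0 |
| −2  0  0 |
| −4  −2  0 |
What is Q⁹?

[[0, 0, 0], [0, 0, 0], [0, 0, 0]]

Q is strictly triangular, hence nilpotent: Q³ = 0, so Q⁹ = 0.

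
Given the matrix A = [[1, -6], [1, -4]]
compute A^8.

tr A = -3 and det A = 2, so the characteristic polynomial is λ² − (-3)λ + (2) with roots -1 and -2.
Eigenvectors give P = [[3, -2], [1, -1]] with P⁻¹ = [[1, -2], [1, -3]], and A = P·diag(-1, -2)·P⁻¹.
Then A^8 = P·diag(1, 256)·P⁻¹ = [[3, -512], [1, -256]] · [[1, -2], [1, -3]] = [[-509, 1530], [-255, 766]].

[[-509, 1530], [-255, 766]]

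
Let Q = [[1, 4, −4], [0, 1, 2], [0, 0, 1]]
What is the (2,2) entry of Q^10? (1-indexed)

1

Q = I + N where N = [[0, 4, −4], [0, 0, 2], [0, 0, 0]] is strictly upper-triangular, so N^3 = 0.
(I + N)^10 = I + 10·N + 45·N^2 = [[1, 40, 320], [0, 1, 20], [0, 0, 1]].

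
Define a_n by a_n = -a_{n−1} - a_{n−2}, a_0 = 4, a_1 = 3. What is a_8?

-7

With companion matrix T = [[-1, -1], [1, 0]], [a_n, a_{n−1}]ᵀ = T·[a_{n−1}, a_{n−2}]ᵀ, so [a_8, a_7]ᵀ = T⁷·[a_1, a_0]ᵀ.
T⁷ = [[-1, -1], [1, 0]], giving [a_8, a_7]ᵀ = [[-7], [3]].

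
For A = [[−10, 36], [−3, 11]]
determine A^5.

[[−100, 396], [−33, 131]]

tr A = 1 and det A = −2, so the characteristic polynomial is λ² − (1)λ + (−2) with roots 2 and −1.
Eigenvectors give P = [[−3, 4], [−1, 1]] with P⁻¹ = [[1, −4], [1, −3]], and A = P·diag(2, −1)·P⁻¹.
Then A^5 = P·diag(32, −1)·P⁻¹ = [[−96, −4], [−32, −1]] · [[1, −4], [1, −3]] = [[−100, 396], [−33, 131]].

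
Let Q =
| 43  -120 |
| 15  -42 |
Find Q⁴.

[[601, -1560], [195, -504]]

tr Q = 1 and det Q = -6, so the characteristic polynomial is λ² − (1)λ + (-6) with roots -2 and 3.
Eigenvectors give P = [[8, 3], [3, 1]] with P⁻¹ = [[-1, 3], [3, -8]], and Q = P·diag(-2, 3)·P⁻¹.
Then Q⁴ = P·diag(16, 81)·P⁻¹ = [[128, 243], [48, 81]] · [[-1, 3], [3, -8]] = [[601, -1560], [195, -504]].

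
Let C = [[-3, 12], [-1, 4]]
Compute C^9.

[[-3, 12], [-1, 4]]

C² = C (a projection; rank 1, trace 1), so C^9 = C.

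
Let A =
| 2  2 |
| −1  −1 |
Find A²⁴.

A² = A (a projection; rank 1, trace 1), so A²⁴ = A.

[[2, 2], [−1, −1]]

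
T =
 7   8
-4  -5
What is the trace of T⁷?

tr T = 2 and det T = -3, so the characteristic polynomial is λ² − (2)λ + (-3) with roots 3 and -1.
Eigenvectors give P = [[-2, -1], [1, 1]] with P⁻¹ = [[-1, -1], [1, 2]], and T = P·diag(3, -1)·P⁻¹.
Then T⁷ = P·diag(2187, -1)·P⁻¹ = [[-4374, 1], [2187, -1]] · [[-1, -1], [1, 2]] = [[4375, 4376], [-2188, -2189]].

2186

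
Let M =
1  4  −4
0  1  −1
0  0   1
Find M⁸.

[[1, 32, −144], [0, 1, −8], [0, 0, 1]]

M = I + N where N = [[0, 4, −4], [0, 0, −1], [0, 0, 0]] is strictly upper-triangular, so N³ = 0.
(I + N)⁸ = I + 8·N + 28·N² = [[1, 32, −144], [0, 1, −8], [0, 0, 1]].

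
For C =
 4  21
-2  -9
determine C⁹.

tr C = -5 and det C = 6, so the characteristic polynomial is λ² − (-5)λ + (6) with roots -3 and -2.
Eigenvectors give P = [[-3, 7], [1, -2]] with P⁻¹ = [[2, 7], [1, 3]], and C = P·diag(-3, -2)·P⁻¹.
Then C⁹ = P·diag(-19683, -512)·P⁻¹ = [[59049, -3584], [-19683, 1024]] · [[2, 7], [1, 3]] = [[114514, 402591], [-38342, -134709]].

[[114514, 402591], [-38342, -134709]]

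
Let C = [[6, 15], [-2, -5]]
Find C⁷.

C² = C (a projection; rank 1, trace 1), so C⁷ = C.

[[6, 15], [-2, -5]]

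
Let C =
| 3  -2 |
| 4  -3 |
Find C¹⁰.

[[1, 0], [0, 1]]

C² = I (check: tr C = 0 and det C = -1), so C¹⁰ = I since 10 is even.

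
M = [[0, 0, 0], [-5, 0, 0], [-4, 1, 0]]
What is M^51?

M is strictly triangular, hence nilpotent: M^3 = 0, so M^51 = 0.

[[0, 0, 0], [0, 0, 0], [0, 0, 0]]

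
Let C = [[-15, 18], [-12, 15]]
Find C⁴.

[[81, 0], [0, 81]]

tr C = 0 and det C = -9, so the characteristic polynomial is λ² − (0)λ + (-9) with roots -3 and 3.
Eigenvectors give P = [[3, 1], [2, 1]] with P⁻¹ = [[1, -1], [-2, 3]], and C = P·diag(-3, 3)·P⁻¹.
Then C⁴ = P·diag(81, 81)·P⁻¹ = [[243, 81], [162, 81]] · [[1, -1], [-2, 3]] = [[81, 0], [0, 81]].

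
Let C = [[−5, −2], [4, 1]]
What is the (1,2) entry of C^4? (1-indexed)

80

tr C = −4 and det C = 3, so the characteristic polynomial is λ² − (−4)λ + (3) with roots −1 and −3.
Eigenvectors give P = [[1, 1], [−2, −1]] with P⁻¹ = [[−1, −1], [2, 1]], and C = P·diag(−1, −3)·P⁻¹.
Then C^4 = P·diag(1, 81)·P⁻¹ = [[1, 81], [−2, −81]] · [[−1, −1], [2, 1]] = [[161, 80], [−160, −79]].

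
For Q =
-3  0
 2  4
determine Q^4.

[[81, 0], [50, 256]]

Q^2 = [[9, 0], [2, 16]]
Q^3 = [[-27, 0], [26, 64]]
Q^4 = [[81, 0], [50, 256]]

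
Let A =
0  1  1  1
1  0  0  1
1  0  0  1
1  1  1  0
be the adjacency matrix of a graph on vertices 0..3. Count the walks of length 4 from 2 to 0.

9

The number of length-4 walks from vertex 2 to vertex 0 is entry (2,0) of A⁴, where A is the adjacency matrix.
A² = [[3, 1, 1, 2], [1, 2, 2, 1], [1, 2, 2, 1], [2, 1, 1, 3]]
A³ = [[4, 5, 5, 5], [5, 2, 2, 5], [5, 2, 2, 5], [5, 5, 5, 4]]
A⁴ = [[15, 9, 9, 14], [9, 10, 10, 9], [9, 10, 10, 9], [14, 9, 9, 15]]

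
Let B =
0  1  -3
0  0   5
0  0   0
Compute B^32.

[[0, 0, 0], [0, 0, 0], [0, 0, 0]]

B is strictly triangular, hence nilpotent: B^3 = 0, so B^32 = 0.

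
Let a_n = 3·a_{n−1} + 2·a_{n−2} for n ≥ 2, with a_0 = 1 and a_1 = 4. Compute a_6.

2258

With companion matrix C = [[3, 2], [1, 0]], [a_n, a_{n−1}]ᵀ = C·[a_{n−1}, a_{n−2}]ᵀ, so [a_6, a_5]ᵀ = C⁵·[a_1, a_0]ᵀ.
C⁵ = [[495, 278], [139, 78]], giving [a_6, a_5]ᵀ = [[2258], [634]].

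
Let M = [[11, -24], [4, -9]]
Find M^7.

tr M = 2 and det M = -3, so the characteristic polynomial is λ² − (2)λ + (-3) with roots 3 and -1.
Eigenvectors give P = [[3, -2], [1, -1]] with P⁻¹ = [[1, -2], [1, -3]], and M = P·diag(3, -1)·P⁻¹.
Then M^7 = P·diag(2187, -1)·P⁻¹ = [[6561, 2], [2187, 1]] · [[1, -2], [1, -3]] = [[6563, -13128], [2188, -4377]].

[[6563, -13128], [2188, -4377]]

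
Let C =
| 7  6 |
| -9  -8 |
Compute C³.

[[19, 18], [-27, -26]]

tr C = -1 and det C = -2, so the characteristic polynomial is λ² − (-1)λ + (-2) with roots -2 and 1.
Eigenvectors give P = [[-2, -1], [3, 1]] with P⁻¹ = [[1, 1], [-3, -2]], and C = P·diag(-2, 1)·P⁻¹.
Then C³ = P·diag(-8, 1)·P⁻¹ = [[16, -1], [-24, 1]] · [[1, 1], [-3, -2]] = [[19, 18], [-27, -26]].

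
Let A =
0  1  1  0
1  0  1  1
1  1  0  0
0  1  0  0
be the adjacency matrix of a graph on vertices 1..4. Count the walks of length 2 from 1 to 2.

1

The number of length-2 walks from vertex 1 to vertex 2 is entry (1,2) of A^2, where A is the adjacency matrix.
A^2 = [[2, 1, 1, 1], [1, 3, 1, 0], [1, 1, 2, 1], [1, 0, 1, 1]]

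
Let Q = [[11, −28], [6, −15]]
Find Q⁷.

tr Q = −4 and det Q = 3, so the characteristic polynomial is λ² − (−4)λ + (3) with roots −3 and −1.
Eigenvectors give P = [[2, 7], [1, 3]] with P⁻¹ = [[−3, 7], [1, −2]], and Q = P·diag(−3, −1)·P⁻¹.
Then Q⁷ = P·diag(−2187, −1)·P⁻¹ = [[−4374, −7], [−2187, −3]] · [[−3, 7], [1, −2]] = [[13115, −30604], [6558, −15303]].

[[13115, −30604], [6558, −15303]]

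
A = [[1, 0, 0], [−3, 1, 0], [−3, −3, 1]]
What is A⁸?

[[1, 0, 0], [−24, 1, 0], [228, −24, 1]]

A = I + N where N = [[0, 0, 0], [−3, 0, 0], [−3, −3, 0]] is strictly lower-triangular, so N³ = 0.
(I + N)⁸ = I + 8·N + 28·N² = [[1, 0, 0], [−24, 1, 0], [228, −24, 1]].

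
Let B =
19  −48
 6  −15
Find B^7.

tr B = 4 and det B = 3, so the characteristic polynomial is λ² − (4)λ + (3) with roots 1 and 3.
Eigenvectors give P = [[−8, −3], [−3, −1]] with P⁻¹ = [[1, −3], [−3, 8]], and B = P·diag(1, 3)·P⁻¹.
Then B^7 = P·diag(1, 2187)·P⁻¹ = [[−8, −6561], [−3, −2187]] · [[1, −3], [−3, 8]] = [[19675, −52464], [6558, −17487]].

[[19675, −52464], [6558, −17487]]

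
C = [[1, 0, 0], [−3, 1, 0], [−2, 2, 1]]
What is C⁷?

C = I + N where N = [[0, 0, 0], [−3, 0, 0], [−2, 2, 0]] is strictly lower-triangular, so N³ = 0.
(I + N)⁷ = I + 7·N + 21·N² = [[1, 0, 0], [−21, 1, 0], [−140, 14, 1]].

[[1, 0, 0], [−21, 1, 0], [−140, 14, 1]]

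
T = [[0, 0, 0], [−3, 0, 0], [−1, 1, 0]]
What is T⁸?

[[0, 0, 0], [0, 0, 0], [0, 0, 0]]

T is strictly triangular, hence nilpotent: T³ = 0, so T⁸ = 0.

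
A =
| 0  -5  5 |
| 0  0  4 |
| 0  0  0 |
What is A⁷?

A is strictly triangular, hence nilpotent: A³ = 0, so A⁷ = 0.

[[0, 0, 0], [0, 0, 0], [0, 0, 0]]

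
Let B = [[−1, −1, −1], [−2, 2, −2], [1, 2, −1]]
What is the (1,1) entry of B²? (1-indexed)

2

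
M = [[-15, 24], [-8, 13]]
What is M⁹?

tr M = -2 and det M = -3, so the characteristic polynomial is λ² − (-2)λ + (-3) with roots -3 and 1.
Eigenvectors give P = [[2, -3], [1, -2]] with P⁻¹ = [[2, -3], [1, -2]], and M = P·diag(-3, 1)·P⁻¹.
Then M⁹ = P·diag(-19683, 1)·P⁻¹ = [[-39366, -3], [-19683, -2]] · [[2, -3], [1, -2]] = [[-78735, 118104], [-39368, 59053]].

[[-78735, 118104], [-39368, 59053]]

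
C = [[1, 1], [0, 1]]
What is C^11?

[[1, 11], [0, 1]]

C = I + N where N = [[0, 1], [0, 0]] is strictly upper-triangular, so N^2 = 0.
(I + N)^11 = I + 11·N = [[1, 11], [0, 1]].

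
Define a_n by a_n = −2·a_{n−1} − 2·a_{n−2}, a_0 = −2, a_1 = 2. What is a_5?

With companion matrix Q = [[−2, −2], [1, 0]], [a_n, a_{n−1}]ᵀ = Q·[a_{n−1}, a_{n−2}]ᵀ, so [a_5, a_4]ᵀ = Q⁴·[a_1, a_0]ᵀ.
Q⁴ = [[−4, 0], [0, −4]], giving [a_5, a_4]ᵀ = [[−8], [8]].

−8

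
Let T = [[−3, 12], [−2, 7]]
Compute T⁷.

[[−4371, 13116], [−2186, 6559]]

tr T = 4 and det T = 3, so the characteristic polynomial is λ² − (4)λ + (3) with roots 1 and 3.
Eigenvectors give P = [[3, 2], [1, 1]] with P⁻¹ = [[1, −2], [−1, 3]], and T = P·diag(1, 3)·P⁻¹.
Then T⁷ = P·diag(1, 2187)·P⁻¹ = [[3, 4374], [1, 2187]] · [[1, −2], [−1, 3]] = [[−4371, 13116], [−2186, 6559]].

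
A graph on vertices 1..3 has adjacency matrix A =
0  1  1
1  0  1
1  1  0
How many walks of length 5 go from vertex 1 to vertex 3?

The number of length-5 walks from vertex 1 to vertex 3 is entry (1,3) of A⁵, where A is the adjacency matrix.
A² = [[2, 1, 1], [1, 2, 1], [1, 1, 2]]
A³ = [[2, 3, 3], [3, 2, 3], [3, 3, 2]]
A⁴ = [[6, 5, 5], [5, 6, 5], [5, 5, 6]]
A⁵ = [[10, 11, 11], [11, 10, 11], [11, 11, 10]]

11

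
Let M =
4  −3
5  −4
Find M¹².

[[1, 0], [0, 1]]

M² = I (check: tr M = 0 and det M = −1), so M¹² = I since 12 is even.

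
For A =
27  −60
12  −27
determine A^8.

[[6561, 0], [0, 6561]]

tr A = 0 and det A = −9, so the characteristic polynomial is λ² − (0)λ + (−9) with roots 3 and −3.
Eigenvectors give P = [[5, 2], [2, 1]] with P⁻¹ = [[1, −2], [−2, 5]], and A = P·diag(3, −3)·P⁻¹.
Then A^8 = P·diag(6561, 6561)·P⁻¹ = [[32805, 13122], [13122, 6561]] · [[1, −2], [−2, 5]] = [[6561, 0], [0, 6561]].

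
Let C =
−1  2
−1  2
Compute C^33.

C² = C (a projection; rank 1, trace 1), so C^33 = C.

[[−1, 2], [−1, 2]]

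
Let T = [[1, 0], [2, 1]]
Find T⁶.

T = I + N where N = [[0, 0], [2, 0]] is strictly lower-triangular, so N² = 0.
(I + N)⁶ = I + 6·N = [[1, 0], [12, 1]].

[[1, 0], [12, 1]]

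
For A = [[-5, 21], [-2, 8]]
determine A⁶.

tr A = 3 and det A = 2, so the characteristic polynomial is λ² − (3)λ + (2) with roots 1 and 2.
Eigenvectors give P = [[7, 3], [2, 1]] with P⁻¹ = [[1, -3], [-2, 7]], and A = P·diag(1, 2)·P⁻¹.
Then A⁶ = P·diag(1, 64)·P⁻¹ = [[7, 192], [2, 64]] · [[1, -3], [-2, 7]] = [[-377, 1323], [-126, 442]].

[[-377, 1323], [-126, 442]]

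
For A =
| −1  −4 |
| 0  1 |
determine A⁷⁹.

[[−1, −4], [0, 1]]

A² = I (check: tr A = 0 and det A = −1), so A⁷⁹ = A since 79 is odd.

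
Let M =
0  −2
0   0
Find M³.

[[0, 0], [0, 0]]

M is strictly triangular, hence nilpotent: M² = 0, so M³ = 0.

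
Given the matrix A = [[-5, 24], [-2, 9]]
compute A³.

tr A = 4 and det A = 3, so the characteristic polynomial is λ² − (4)λ + (3) with roots 1 and 3.
Eigenvectors give P = [[-4, 3], [-1, 1]] with P⁻¹ = [[-1, 3], [-1, 4]], and A = P·diag(1, 3)·P⁻¹.
Then A³ = P·diag(1, 27)·P⁻¹ = [[-4, 81], [-1, 27]] · [[-1, 3], [-1, 4]] = [[-77, 312], [-26, 105]].

[[-77, 312], [-26, 105]]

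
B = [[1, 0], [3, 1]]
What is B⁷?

[[1, 0], [21, 1]]

B = I + N where N = [[0, 0], [3, 0]] is strictly lower-triangular, so N² = 0.
(I + N)⁷ = I + 7·N = [[1, 0], [21, 1]].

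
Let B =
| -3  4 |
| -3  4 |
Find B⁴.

B² = B (a projection; rank 1, trace 1), so B⁴ = B.

[[-3, 4], [-3, 4]]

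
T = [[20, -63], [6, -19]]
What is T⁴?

[[106, -315], [30, -89]]

tr T = 1 and det T = -2, so the characteristic polynomial is λ² − (1)λ + (-2) with roots -1 and 2.
Eigenvectors give P = [[3, 7], [1, 2]] with P⁻¹ = [[-2, 7], [1, -3]], and T = P·diag(-1, 2)·P⁻¹.
Then T⁴ = P·diag(1, 16)·P⁻¹ = [[3, 112], [1, 32]] · [[-2, 7], [1, -3]] = [[106, -315], [30, -89]].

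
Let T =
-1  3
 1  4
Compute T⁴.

T² = [[4, 9], [3, 19]]
T³ = [[5, 48], [16, 85]]
T⁴ = [[43, 207], [69, 388]]

[[43, 207], [69, 388]]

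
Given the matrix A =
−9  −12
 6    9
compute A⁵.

tr A = 0 and det A = −9, so the characteristic polynomial is λ² − (0)λ + (−9) with roots 3 and −3.
Eigenvectors give P = [[−1, −2], [1, 1]] with P⁻¹ = [[1, 2], [−1, −1]], and A = P·diag(3, −3)·P⁻¹.
Then A⁵ = P·diag(243, −243)·P⁻¹ = [[−243, 486], [243, −243]] · [[1, 2], [−1, −1]] = [[−729, −972], [486, 729]].

[[−729, −972], [486, 729]]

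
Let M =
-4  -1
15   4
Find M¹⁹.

[[-4, -1], [15, 4]]

M² = I (check: tr M = 0 and det M = -1), so M¹⁹ = M since 19 is odd.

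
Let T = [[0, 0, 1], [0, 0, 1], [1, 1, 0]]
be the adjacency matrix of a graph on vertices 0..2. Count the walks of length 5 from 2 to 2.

The number of length-5 walks from vertex 2 to vertex 2 is entry (2,2) of T⁵, where T is the adjacency matrix.
T² = [[1, 1, 0], [1, 1, 0], [0, 0, 2]]
T³ = [[0, 0, 2], [0, 0, 2], [2, 2, 0]]
T⁴ = [[2, 2, 0], [2, 2, 0], [0, 0, 4]]
T⁵ = [[0, 0, 4], [0, 0, 4], [4, 4, 0]]

0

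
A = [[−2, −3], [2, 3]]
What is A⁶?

A² = A (a projection; rank 1, trace 1), so A⁶ = A.

[[−2, −3], [2, 3]]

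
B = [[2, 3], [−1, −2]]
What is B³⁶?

B² = I (check: tr B = 0 and det B = −1), so B³⁶ = I since 36 is even.

[[1, 0], [0, 1]]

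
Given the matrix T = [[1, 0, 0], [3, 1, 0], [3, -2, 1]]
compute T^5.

[[1, 0, 0], [15, 1, 0], [-45, -10, 1]]

T = I + N where N = [[0, 0, 0], [3, 0, 0], [3, -2, 0]] is strictly lower-triangular, so N^3 = 0.
(I + N)^5 = I + 5·N + 10·N^2 = [[1, 0, 0], [15, 1, 0], [-45, -10, 1]].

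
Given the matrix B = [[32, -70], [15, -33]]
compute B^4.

tr B = -1 and det B = -6, so the characteristic polynomial is λ² − (-1)λ + (-6) with roots 2 and -3.
Eigenvectors give P = [[7, 2], [3, 1]] with P⁻¹ = [[1, -2], [-3, 7]], and B = P·diag(2, -3)·P⁻¹.
Then B^4 = P·diag(16, 81)·P⁻¹ = [[112, 162], [48, 81]] · [[1, -2], [-3, 7]] = [[-374, 910], [-195, 471]].

[[-374, 910], [-195, 471]]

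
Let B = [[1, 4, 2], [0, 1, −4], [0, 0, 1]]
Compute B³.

[[1, 12, −42], [0, 1, −12], [0, 0, 1]]

B = I + N where N = [[0, 4, 2], [0, 0, −4], [0, 0, 0]] is strictly upper-triangular, so N³ = 0.
(I + N)³ = I + 3·N + 3·N² = [[1, 12, −42], [0, 1, −12], [0, 0, 1]].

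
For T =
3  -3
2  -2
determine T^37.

[[3, -3], [2, -2]]

T² = T (a projection; rank 1, trace 1), so T^37 = T.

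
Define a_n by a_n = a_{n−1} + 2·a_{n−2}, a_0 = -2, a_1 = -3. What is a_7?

With companion matrix C = [[1, 2], [1, 0]], [a_n, a_{n−1}]ᵀ = C·[a_{n−1}, a_{n−2}]ᵀ, so [a_7, a_6]ᵀ = C^6·[a_1, a_0]ᵀ.
C^6 = [[43, 42], [21, 22]], giving [a_7, a_6]ᵀ = [[-213], [-107]].

-213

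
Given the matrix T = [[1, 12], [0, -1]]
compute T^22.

[[1, 0], [0, 1]]

T² = I (check: tr T = 0 and det T = -1), so T^22 = I since 22 is even.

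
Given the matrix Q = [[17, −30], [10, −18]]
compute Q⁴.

[[−179, 390], [−130, 276]]

tr Q = −1 and det Q = −6, so the characteristic polynomial is λ² − (−1)λ + (−6) with roots −3 and 2.
Eigenvectors give P = [[−3, 2], [−2, 1]] with P⁻¹ = [[1, −2], [2, −3]], and Q = P·diag(−3, 2)·P⁻¹.
Then Q⁴ = P·diag(81, 16)·P⁻¹ = [[−243, 32], [−162, 16]] · [[1, −2], [2, −3]] = [[−179, 390], [−130, 276]].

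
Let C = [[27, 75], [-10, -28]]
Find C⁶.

tr C = -1 and det C = -6, so the characteristic polynomial is λ² − (-1)λ + (-6) with roots 2 and -3.
Eigenvectors give P = [[-3, -5], [1, 2]] with P⁻¹ = [[-2, -5], [1, 3]], and C = P·diag(2, -3)·P⁻¹.
Then C⁶ = P·diag(64, 729)·P⁻¹ = [[-192, -3645], [64, 1458]] · [[-2, -5], [1, 3]] = [[-3261, -9975], [1330, 4054]].

[[-3261, -9975], [1330, 4054]]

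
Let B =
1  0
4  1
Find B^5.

[[1, 0], [20, 1]]

B = I + N where N = [[0, 0], [4, 0]] is strictly lower-triangular, so N^2 = 0.
(I + N)^5 = I + 5·N = [[1, 0], [20, 1]].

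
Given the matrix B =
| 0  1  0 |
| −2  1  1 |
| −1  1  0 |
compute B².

[[−2, 1, 1], [−3, 0, 1], [−2, 0, 1]]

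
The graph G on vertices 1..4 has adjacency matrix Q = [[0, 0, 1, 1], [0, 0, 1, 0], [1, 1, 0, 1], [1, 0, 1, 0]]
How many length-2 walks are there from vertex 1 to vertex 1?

2

The number of length-2 walks from vertex 1 to vertex 1 is entry (1,1) of Q^2, where Q is the adjacency matrix.
Q^2 = [[2, 1, 1, 1], [1, 1, 0, 1], [1, 0, 3, 1], [1, 1, 1, 2]]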